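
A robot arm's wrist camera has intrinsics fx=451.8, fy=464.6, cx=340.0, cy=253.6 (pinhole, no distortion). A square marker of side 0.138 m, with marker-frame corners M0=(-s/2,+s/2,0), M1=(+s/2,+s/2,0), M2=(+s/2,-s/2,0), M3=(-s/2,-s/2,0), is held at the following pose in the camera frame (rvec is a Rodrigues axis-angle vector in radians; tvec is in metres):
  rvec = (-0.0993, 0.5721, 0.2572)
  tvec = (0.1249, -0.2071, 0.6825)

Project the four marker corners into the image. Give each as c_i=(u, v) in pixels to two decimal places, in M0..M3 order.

Intrinsics K: fx=451.8, fy=464.6, cx=340.0, cy=253.6
Marker side s = 0.138 m; corners in marker frame (Z=0):
  M0 = (-0.0690, +0.0690, 0)
  M1 = (+0.0690, +0.0690, 0)
  M2 = (+0.0690, -0.0690, 0)
  M3 = (-0.0690, -0.0690, 0)
rvec = (-0.0993, 0.5721, 0.2572), |rvec| = θ = 0.63507 rad = 36.387°
Rodrigues: sinθ=0.59323, 1−cosθ=0.19497; R = I + sinθ·[k]× + (1−cosθ)·[k]×²:
    [+0.80980 -0.26772 +0.52207]
    [+0.21279 +0.96325 +0.16389]
    [-0.54676 -0.02163 +0.83701]
t = (0.1249, -0.2071, 0.6825) m
M0: Pc = R·M0+t = (+0.05055, -0.15532, +0.71873); u = 451.8·(+0.05055)/0.71873 + 340.0 = 371.7768, v = 464.6·(-0.15532)/0.71873 + 253.6 = 153.2001
M1: Pc = R·M1+t = (+0.16230, -0.12595, +0.64328); u = 451.8·(+0.16230)/0.64328 + 340.0 = 453.9916, v = 464.6·(-0.12595)/0.64328 + 253.6 = 162.6326
M2: Pc = R·M2+t = (+0.19925, -0.25888, +0.64627); u = 451.8·(+0.19925)/0.64627 + 340.0 = 479.2934, v = 464.6·(-0.25888)/0.64627 + 253.6 = 67.4901
M3: Pc = R·M3+t = (+0.08750, -0.28825, +0.72172); u = 451.8·(+0.08750)/0.72172 + 340.0 = 394.7734, v = 464.6·(-0.28825)/0.72172 + 253.6 = 68.0433

c0=(371.78, 153.20) c1=(453.99, 162.63) c2=(479.29, 67.49) c3=(394.77, 68.04)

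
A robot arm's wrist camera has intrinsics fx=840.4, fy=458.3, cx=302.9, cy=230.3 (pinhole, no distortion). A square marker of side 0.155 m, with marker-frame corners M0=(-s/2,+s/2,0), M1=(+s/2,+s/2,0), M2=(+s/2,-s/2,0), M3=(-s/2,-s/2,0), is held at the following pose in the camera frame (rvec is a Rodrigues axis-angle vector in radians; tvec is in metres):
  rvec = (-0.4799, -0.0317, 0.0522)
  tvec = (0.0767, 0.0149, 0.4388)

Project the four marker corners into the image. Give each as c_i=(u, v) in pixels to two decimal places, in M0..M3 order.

Intrinsics K: fx=840.4, fy=458.3, cx=302.9, cy=230.3
Marker side s = 0.155 m; corners in marker frame (Z=0):
  M0 = (-0.0775, +0.0775, 0)
  M1 = (+0.0775, +0.0775, 0)
  M2 = (+0.0775, -0.0775, 0)
  M3 = (-0.0775, -0.0775, 0)
rvec = (-0.4799, -0.0317, 0.0522), |rvec| = θ = 0.48377 rad = 27.718°
Rodrigues: sinθ=0.46512, 1−cosθ=0.11475; R = I + sinθ·[k]× + (1−cosθ)·[k]×²:
    [+0.99817 -0.04273 -0.04276]
    [+0.05765 +0.88574 +0.46059]
    [+0.01819 -0.46221 +0.88658]
t = (0.0767, 0.0149, 0.4388) m
M0: Pc = R·M0+t = (-0.00397, +0.07908, +0.40157); u = 840.4·(-0.00397)/0.40157 + 302.9 = 294.5922, v = 458.3·(+0.07908)/0.40157 + 230.3 = 320.5488
M1: Pc = R·M1+t = (+0.15075, +0.08801, +0.40439); u = 840.4·(+0.15075)/0.40439 + 302.9 = 616.1817, v = 458.3·(+0.08801)/0.40439 + 230.3 = 330.0459
M2: Pc = R·M2+t = (+0.15737, -0.04928, +0.47603); u = 840.4·(+0.15737)/0.47603 + 302.9 = 580.7252, v = 458.3·(-0.04928)/0.47603 + 230.3 = 182.8583
M3: Pc = R·M3+t = (+0.00265, -0.05821, +0.47321); u = 840.4·(+0.00265)/0.47321 + 302.9 = 307.6119, v = 458.3·(-0.05821)/0.47321 + 230.3 = 173.9218

c0=(294.59, 320.55) c1=(616.18, 330.05) c2=(580.73, 182.86) c3=(307.61, 173.92)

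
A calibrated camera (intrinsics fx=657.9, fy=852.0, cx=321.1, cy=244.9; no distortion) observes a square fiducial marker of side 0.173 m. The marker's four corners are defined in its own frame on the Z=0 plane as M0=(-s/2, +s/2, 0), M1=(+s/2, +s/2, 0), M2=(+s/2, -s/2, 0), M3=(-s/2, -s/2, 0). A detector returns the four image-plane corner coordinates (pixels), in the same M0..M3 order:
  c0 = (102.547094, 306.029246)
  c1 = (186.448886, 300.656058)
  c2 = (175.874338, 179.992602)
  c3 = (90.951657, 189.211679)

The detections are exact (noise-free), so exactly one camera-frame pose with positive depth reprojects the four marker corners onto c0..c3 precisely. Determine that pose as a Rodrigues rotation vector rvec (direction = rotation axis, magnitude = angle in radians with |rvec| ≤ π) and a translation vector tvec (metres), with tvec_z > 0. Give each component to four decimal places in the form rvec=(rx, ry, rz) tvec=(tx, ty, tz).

Intrinsics K: fx=657.9, fy=852.0, cx=321.1, cy=244.9
Marker side s = 0.173 m; corners in marker frame (Z=0):
  M0 = (-0.0865, +0.0865, 0)
  M1 = (+0.0865, +0.0865, 0)
  M2 = (+0.0865, -0.0865, 0)
  M3 = (-0.0865, -0.0865, 0)
Detected image corners:
  c0 = (102.547094, 306.029246) px
  c1 = (186.448886, 300.656058) px
  c2 = (175.874338, 179.992602) px
  c3 = (90.951657, 189.211679) px
Planar DLT: solve 8×8 A·h = b for H (H[2,2]=1):
  H  [+462.69322 +77.14673 +138.33795]
  H  [-86.35528 +709.05618 +244.51105]
  H  [-0.18146 +0.09374 +1.00000]
B = K⁻¹H; ‖b₁‖=0.813867, ‖b₂‖=0.813867; λ = 2/(‖b₁‖+‖b₂‖) = 1.228702, sign → tz>0 ⇒ λ=+1.228702
r₁ = λ·B[:,0] = (+0.97295,-0.06045,-0.22296); r₂ = λ·B[:,1] = (+0.08787,+0.98945,+0.11518)
r₃ = r₁×r₂ = (+0.21365,-0.13165,+0.96800); SVD([r₁ r₂ r₃]) → R = UVᵀ:
  R  [+0.97295 +0.08787 +0.21365]
  R  [-0.06045 +0.98945 -0.13165]
  R  [-0.22296 +0.11518 +0.96800]
t = (-0.34133, -0.00056, +1.22870) m
tr R = 2.930403; θ = arccos((tr R − 1)/2) = 0.264584 rad = 15.160°
axis k = ((R−Rᵀ)₃₂, (R−Rᵀ)₁₃, (R−Rᵀ)₂₁) / (2 sinθ) = (+0.471928, +0.834786, -0.283577)
rvec = θ·k = (+0.124865, +0.220871, -0.075030)

rvec=(0.1249, 0.2209, -0.0750) tvec=(-0.3413, -0.0006, 1.2287)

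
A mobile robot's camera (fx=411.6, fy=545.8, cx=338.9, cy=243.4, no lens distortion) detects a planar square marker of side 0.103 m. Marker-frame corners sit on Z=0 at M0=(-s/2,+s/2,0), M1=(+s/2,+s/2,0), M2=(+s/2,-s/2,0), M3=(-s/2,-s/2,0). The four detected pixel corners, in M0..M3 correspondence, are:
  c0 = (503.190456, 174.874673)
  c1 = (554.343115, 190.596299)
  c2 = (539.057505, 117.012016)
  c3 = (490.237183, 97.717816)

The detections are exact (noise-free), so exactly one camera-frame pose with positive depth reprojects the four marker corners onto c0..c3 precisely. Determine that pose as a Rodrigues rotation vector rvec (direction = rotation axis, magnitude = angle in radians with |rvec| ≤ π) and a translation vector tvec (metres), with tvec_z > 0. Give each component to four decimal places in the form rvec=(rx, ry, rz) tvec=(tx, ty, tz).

rvec=(-0.4074, -0.4156, 0.0491) tvec=(0.2817, -0.1150, 0.6323)

Intrinsics K: fx=411.6, fy=545.8, cx=338.9, cy=243.4
Marker side s = 0.103 m; corners in marker frame (Z=0):
  M0 = (-0.0515, +0.0515, 0)
  M1 = (+0.0515, +0.0515, 0)
  M2 = (+0.0515, -0.0515, 0)
  M3 = (-0.0515, -0.0515, 0)
Detected image corners:
  c0 = (503.190456, 174.874673) px
  c1 = (554.343115, 190.596299) px
  c2 = (539.057505, 117.012016) px
  c3 = (490.237183, 97.717816) px
Planar DLT: solve 8×8 A·h = b for H (H[2,2]=1):
  H  [+800.64201 -188.07453 +522.25911]
  H  [+258.31108 +640.71129 +144.11209]
  H  [+0.60513 -0.62393 +1.00000]
B = K⁻¹H; ‖b₁‖=1.581523, ‖b₂‖=1.581523; λ = 2/(‖b₁‖+‖b₂‖) = 0.632302, sign → tz>0 ⇒ λ=+0.632302
r₁ = λ·B[:,0] = (+0.91491,+0.12862,+0.38262); r₂ = λ·B[:,1] = (+0.03591,+0.91819,-0.39451)
r₃ = r₁×r₂ = (-0.40206,+0.37468,+0.83544); SVD([r₁ r₂ r₃]) → R = UVᵀ:
  R  [+0.91491 +0.03591 -0.40206]
  R  [+0.12862 +0.91819 +0.37468]
  R  [+0.38262 -0.39451 +0.83544]
t = (+0.28168, -0.11502, +0.63230) m
tr R = 2.668535; θ = arccos((tr R − 1)/2) = 0.583993 rad = 33.460°
axis k = ((R−Rᵀ)₃₂, (R−Rᵀ)₁₃, (R−Rᵀ)₂₁) / (2 sinθ) = (-0.697544, -0.711592, +0.084072)
rvec = θ·k = (-0.407361, -0.415565, +0.049098)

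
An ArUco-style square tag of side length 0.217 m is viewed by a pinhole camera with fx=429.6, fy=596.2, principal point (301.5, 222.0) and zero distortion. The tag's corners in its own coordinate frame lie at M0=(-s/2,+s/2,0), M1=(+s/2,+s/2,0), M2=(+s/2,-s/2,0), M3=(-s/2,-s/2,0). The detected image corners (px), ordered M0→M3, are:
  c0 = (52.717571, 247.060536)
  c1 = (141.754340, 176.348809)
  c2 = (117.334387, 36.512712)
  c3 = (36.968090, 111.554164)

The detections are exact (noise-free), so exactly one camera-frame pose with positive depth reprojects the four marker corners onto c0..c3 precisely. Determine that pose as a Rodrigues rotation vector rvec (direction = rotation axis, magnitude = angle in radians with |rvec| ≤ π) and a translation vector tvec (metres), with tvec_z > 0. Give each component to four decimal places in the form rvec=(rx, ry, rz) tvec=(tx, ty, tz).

Intrinsics K: fx=429.6, fy=596.2, cx=301.5, cy=222.0
Marker side s = 0.217 m; corners in marker frame (Z=0):
  M0 = (-0.1085, +0.1085, 0)
  M1 = (+0.1085, +0.1085, 0)
  M2 = (+0.1085, -0.1085, 0)
  M3 = (-0.1085, -0.1085, 0)
Detected image corners:
  c0 = (52.717571, 247.060536) px
  c1 = (141.754340, 176.348809) px
  c2 = (117.334387, 36.512712) px
  c3 = (36.968090, 111.554164) px
Planar DLT: solve 8×8 A·h = b for H (H[2,2]=1):
  H  [+358.91478 +57.91407 +85.15904]
  H  [-386.35140 +578.53323 +141.35307]
  H  [-0.35063 -0.38859 +1.00000]
B = K⁻¹H; ‖b₁‖=1.249174, ‖b₂‖=1.249174; λ = 2/(‖b₁‖+‖b₂‖) = 0.800529, sign → tz>0 ⇒ λ=+0.800529
r₁ = λ·B[:,0] = (+0.86580,-0.41424,-0.28069); r₂ = λ·B[:,1] = (+0.32624,+0.89264,-0.31107)
r₃ = r₁×r₂ = (+0.37941,+0.17776,+0.90799); SVD([r₁ r₂ r₃]) → R = UVᵀ:
  R  [+0.86580 +0.32624 +0.37941]
  R  [-0.41424 +0.89264 +0.17776]
  R  [-0.28069 -0.31107 +0.90799]
t = (-0.40314, -0.10829, +0.80053) m
tr R = 2.666432; θ = arccos((tr R − 1)/2) = 0.585897 rad = 33.569°
axis k = ((R−Rᵀ)₃₂, (R−Rᵀ)₁₃, (R−Rᵀ)₂₁) / (2 sinθ) = (-0.442025, +0.596894, -0.669576)
rvec = θ·k = (-0.258981, +0.349719, -0.392303)

rvec=(-0.2590, 0.3497, -0.3923) tvec=(-0.4031, -0.1083, 0.8005)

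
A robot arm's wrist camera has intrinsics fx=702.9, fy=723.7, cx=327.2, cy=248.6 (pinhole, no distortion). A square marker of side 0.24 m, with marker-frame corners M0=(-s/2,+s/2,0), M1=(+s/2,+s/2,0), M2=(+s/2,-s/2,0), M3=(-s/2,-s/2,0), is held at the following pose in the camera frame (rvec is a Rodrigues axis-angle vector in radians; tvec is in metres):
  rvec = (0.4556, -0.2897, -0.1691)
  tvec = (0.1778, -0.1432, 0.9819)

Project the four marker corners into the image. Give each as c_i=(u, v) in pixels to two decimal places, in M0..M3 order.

c0=(380.11, 241.38) c1=(527.01, 205.16) c2=(532.93, 39.34) c3=(368.54, 69.47)

Intrinsics K: fx=702.9, fy=723.7, cx=327.2, cy=248.6
Marker side s = 0.24 m; corners in marker frame (Z=0):
  M0 = (-0.1200, +0.1200, 0)
  M1 = (+0.1200, +0.1200, 0)
  M2 = (+0.1200, -0.1200, 0)
  M3 = (-0.1200, -0.1200, 0)
rvec = (0.4556, -0.2897, -0.1691), |rvec| = θ = 0.56577 rad = 32.416°
Rodrigues: sinθ=0.53606, 1−cosθ=0.15582; R = I + sinθ·[k]× + (1−cosθ)·[k]×²:
    [+0.94522 +0.09597 -0.31199]
    [-0.22447 +0.88503 -0.40783]
    [+0.23699 +0.45553 +0.85810]
t = (0.1778, -0.1432, 0.9819) m
M0: Pc = R·M0+t = (+0.07589, -0.01006, +1.00813); u = 702.9·(+0.07589)/1.00813 + 327.2 = 380.1128, v = 723.7·(-0.01006)/1.00813 + 248.6 = 241.3789
M1: Pc = R·M1+t = (+0.30274, -0.06393, +1.06500); u = 702.9·(+0.30274)/1.06500 + 327.2 = 527.0103, v = 723.7·(-0.06393)/1.06500 + 248.6 = 205.1557
M2: Pc = R·M2+t = (+0.27971, -0.27634, +0.95567); u = 702.9·(+0.27971)/0.95567 + 327.2 = 532.9274, v = 723.7·(-0.27634)/0.95567 + 248.6 = 39.3365
M3: Pc = R·M3+t = (+0.05286, -0.22247, +0.89880); u = 702.9·(+0.05286)/0.89880 + 327.2 = 368.5363, v = 723.7·(-0.22247)/0.89880 + 248.6 = 69.4726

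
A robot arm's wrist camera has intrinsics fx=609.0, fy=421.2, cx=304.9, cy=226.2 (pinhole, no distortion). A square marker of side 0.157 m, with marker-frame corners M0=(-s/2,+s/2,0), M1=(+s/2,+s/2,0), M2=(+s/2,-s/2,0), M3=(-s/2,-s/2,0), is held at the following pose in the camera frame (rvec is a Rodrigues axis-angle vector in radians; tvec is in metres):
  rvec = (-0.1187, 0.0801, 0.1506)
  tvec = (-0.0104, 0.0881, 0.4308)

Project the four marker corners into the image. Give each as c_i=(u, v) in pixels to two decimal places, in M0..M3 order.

Intrinsics K: fx=609.0, fy=421.2, cx=304.9, cy=226.2
Marker side s = 0.157 m; corners in marker frame (Z=0):
  M0 = (-0.0785, +0.0785, 0)
  M1 = (+0.0785, +0.0785, 0)
  M2 = (+0.0785, -0.0785, 0)
  M3 = (-0.0785, -0.0785, 0)
rvec = (-0.1187, 0.0801, 0.1506), |rvec| = θ = 0.20781 rad = 11.907°
Rodrigues: sinθ=0.20632, 1−cosθ=0.02152; R = I + sinθ·[k]× + (1−cosθ)·[k]×²:
    [+0.98550 -0.15426 +0.07062]
    [+0.14478 +0.98168 +0.12386]
    [-0.08843 -0.11184 +0.98978]
t = (-0.0104, 0.0881, 0.4308) m
M0: Pc = R·M0+t = (-0.09987, +0.15380, +0.42896); u = 609.0·(-0.09987)/0.42896 + 304.9 = 163.1126, v = 421.2·(+0.15380)/0.42896 + 226.2 = 377.2135
M1: Pc = R·M1+t = (+0.05485, +0.17653, +0.41508); u = 609.0·(+0.05485)/0.41508 + 304.9 = 385.3799, v = 421.2·(+0.17653)/0.41508 + 226.2 = 405.3305
M2: Pc = R·M2+t = (+0.07907, +0.02240, +0.43264); u = 609.0·(+0.07907)/0.43264 + 304.9 = 416.2041, v = 421.2·(+0.02240)/0.43264 + 226.2 = 248.0111
M3: Pc = R·M3+t = (-0.07565, -0.00033, +0.44652); u = 609.0·(-0.07565)/0.44652 + 304.9 = 201.7185, v = 421.2·(-0.00033)/0.44652 + 226.2 = 225.8912

c0=(163.11, 377.21) c1=(385.38, 405.33) c2=(416.20, 248.01) c3=(201.72, 225.89)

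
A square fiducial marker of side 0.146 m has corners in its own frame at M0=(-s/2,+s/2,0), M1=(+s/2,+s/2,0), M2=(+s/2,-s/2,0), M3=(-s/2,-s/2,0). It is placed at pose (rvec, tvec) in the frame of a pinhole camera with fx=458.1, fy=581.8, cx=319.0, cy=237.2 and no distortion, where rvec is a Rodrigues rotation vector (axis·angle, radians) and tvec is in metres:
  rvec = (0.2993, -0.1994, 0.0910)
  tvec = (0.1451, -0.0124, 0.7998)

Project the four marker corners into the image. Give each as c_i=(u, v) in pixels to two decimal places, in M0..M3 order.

c0=(356.08, 275.30) c1=(432.86, 279.95) c2=(448.77, 180.41) c3=(368.46, 171.54)

Intrinsics K: fx=458.1, fy=581.8, cx=319.0, cy=237.2
Marker side s = 0.146 m; corners in marker frame (Z=0):
  M0 = (-0.0730, +0.0730, 0)
  M1 = (+0.0730, +0.0730, 0)
  M2 = (+0.0730, -0.0730, 0)
  M3 = (-0.0730, -0.0730, 0)
rvec = (0.2993, -0.1994, 0.0910), |rvec| = θ = 0.37097 rad = 21.255°
Rodrigues: sinθ=0.36252, 1−cosθ=0.06803; R = I + sinθ·[k]× + (1−cosθ)·[k]×²:
    [+0.97625 -0.11843 -0.18140]
    [+0.05943 +0.95163 -0.30145]
    [+0.20832 +0.28351 +0.93607]
t = (0.1451, -0.0124, 0.7998) m
M0: Pc = R·M0+t = (+0.06519, +0.05273, +0.80529); u = 458.1·(+0.06519)/0.80529 + 319.0 = 356.0833, v = 581.8·(+0.05273)/0.80529 + 237.2 = 275.2965
M1: Pc = R·M1+t = (+0.20772, +0.06141, +0.83570); u = 458.1·(+0.20772)/0.83570 + 319.0 = 432.8647, v = 581.8·(+0.06141)/0.83570 + 237.2 = 279.9503
M2: Pc = R·M2+t = (+0.22501, -0.07753, +0.79431); u = 458.1·(+0.22501)/0.79431 + 319.0 = 448.7701, v = 581.8·(-0.07753)/0.79431 + 237.2 = 180.4120
M3: Pc = R·M3+t = (+0.08248, -0.08621, +0.76390); u = 458.1·(+0.08248)/0.76390 + 319.0 = 368.4615, v = 581.8·(-0.08621)/0.76390 + 237.2 = 171.5428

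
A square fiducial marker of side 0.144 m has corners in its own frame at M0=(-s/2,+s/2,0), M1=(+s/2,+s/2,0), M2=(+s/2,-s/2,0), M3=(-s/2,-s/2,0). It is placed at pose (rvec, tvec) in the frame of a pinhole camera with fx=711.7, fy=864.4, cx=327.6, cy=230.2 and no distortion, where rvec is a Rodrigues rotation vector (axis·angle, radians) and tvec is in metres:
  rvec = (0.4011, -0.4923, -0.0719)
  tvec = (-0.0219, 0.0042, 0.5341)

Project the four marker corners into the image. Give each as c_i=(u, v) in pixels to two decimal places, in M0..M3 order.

c0=(210.38, 364.09) c1=(374.84, 315.60) c2=(385.18, 111.75) c3=(202.56, 138.40)

Intrinsics K: fx=711.7, fy=864.4, cx=327.6, cy=230.2
Marker side s = 0.144 m; corners in marker frame (Z=0):
  M0 = (-0.0720, +0.0720, 0)
  M1 = (+0.0720, +0.0720, 0)
  M2 = (+0.0720, -0.0720, 0)
  M3 = (-0.0720, -0.0720, 0)
rvec = (0.4011, -0.4923, -0.0719), |rvec| = θ = 0.63907 rad = 36.616°
Rodrigues: sinθ=0.59645, 1−cosθ=0.19735; R = I + sinθ·[k]× + (1−cosθ)·[k]×²:
    [+0.88039 -0.02831 -0.47340]
    [-0.16252 +0.91976 -0.35725]
    [+0.44553 +0.39145 +0.80515]
t = (-0.0219, 0.0042, 0.5341) m
M0: Pc = R·M0+t = (-0.08733, +0.08212, +0.53021); u = 711.7·(-0.08733)/0.53021 + 327.6 = 210.3809, v = 864.4·(+0.08212)/0.53021 + 230.2 = 364.0881
M1: Pc = R·M1+t = (+0.03945, +0.05872, +0.59436); u = 711.7·(+0.03945)/0.59436 + 327.6 = 374.8378, v = 864.4·(+0.05872)/0.59436 + 230.2 = 315.6003
M2: Pc = R·M2+t = (+0.04353, -0.07372, +0.53799); u = 711.7·(+0.04353)/0.53799 + 327.6 = 385.1803, v = 864.4·(-0.07372)/0.53799 + 230.2 = 111.7463
M3: Pc = R·M3+t = (-0.08325, -0.05032, +0.47384); u = 711.7·(-0.08325)/0.47384 + 327.6 = 202.5594, v = 864.4·(-0.05032)/0.47384 + 230.2 = 138.4009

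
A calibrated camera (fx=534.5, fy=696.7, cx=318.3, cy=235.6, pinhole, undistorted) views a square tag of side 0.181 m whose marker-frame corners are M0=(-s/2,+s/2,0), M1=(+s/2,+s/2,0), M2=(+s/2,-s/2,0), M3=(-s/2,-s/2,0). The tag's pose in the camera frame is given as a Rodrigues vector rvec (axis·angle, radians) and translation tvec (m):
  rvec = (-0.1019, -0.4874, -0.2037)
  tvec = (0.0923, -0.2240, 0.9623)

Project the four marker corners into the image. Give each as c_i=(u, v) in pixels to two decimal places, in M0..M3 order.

c0=(338.09, 143.90) c1=(419.89, 130.38) c2=(398.09, 9.56) c3=(315.04, 11.72)

Intrinsics K: fx=534.5, fy=696.7, cx=318.3, cy=235.6
Marker side s = 0.181 m; corners in marker frame (Z=0):
  M0 = (-0.0905, +0.0905, 0)
  M1 = (+0.0905, +0.0905, 0)
  M2 = (+0.0905, -0.0905, 0)
  M3 = (-0.0905, -0.0905, 0)
rvec = (-0.1019, -0.4874, -0.2037), |rvec| = θ = 0.53799 rad = 30.825°
Rodrigues: sinθ=0.51241, 1−cosθ=0.14126; R = I + sinθ·[k]× + (1−cosθ)·[k]×²:
    [+0.86381 +0.21825 -0.45410]
    [-0.16978 +0.97468 +0.14551]
    [+0.47436 -0.04860 +0.87899]
t = (0.0923, -0.2240, 0.9623) m
M0: Pc = R·M0+t = (+0.03388, -0.12043, +0.91497); u = 534.5·(+0.03388)/0.91497 + 318.3 = 338.0903, v = 696.7·(-0.12043)/0.91497 + 235.6 = 143.9018
M1: Pc = R·M1+t = (+0.19023, -0.15116, +1.00083); u = 534.5·(+0.19023)/1.00083 + 318.3 = 419.8917, v = 696.7·(-0.15116)/1.00083 + 235.6 = 130.3771
M2: Pc = R·M2+t = (+0.15072, -0.32757, +1.00963); u = 534.5·(+0.15072)/1.00963 + 318.3 = 398.0930, v = 696.7·(-0.32757)/1.00963 + 235.6 = 9.5559
M3: Pc = R·M3+t = (-0.00563, -0.29684, +0.92377); u = 534.5·(-0.00563)/0.92377 + 318.3 = 315.0444, v = 696.7·(-0.29684)/0.92377 + 235.6 = 11.7224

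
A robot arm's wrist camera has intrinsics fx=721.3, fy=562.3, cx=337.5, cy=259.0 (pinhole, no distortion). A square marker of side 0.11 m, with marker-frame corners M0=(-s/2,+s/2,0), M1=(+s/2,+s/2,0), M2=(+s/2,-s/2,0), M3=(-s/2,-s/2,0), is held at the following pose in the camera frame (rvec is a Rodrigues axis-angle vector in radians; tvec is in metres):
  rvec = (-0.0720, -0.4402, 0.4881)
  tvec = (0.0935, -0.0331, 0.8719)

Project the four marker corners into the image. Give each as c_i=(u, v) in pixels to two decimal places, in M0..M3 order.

Intrinsics K: fx=721.3, fy=562.3, cx=337.5, cy=259.0
Marker side s = 0.11 m; corners in marker frame (Z=0):
  M0 = (-0.0550, +0.0550, 0)
  M1 = (+0.0550, +0.0550, 0)
  M2 = (+0.0550, -0.0550, 0)
  M3 = (-0.0550, -0.0550, 0)
rvec = (-0.0720, -0.4402, 0.4881), |rvec| = θ = 0.66121 rad = 37.885°
Rodrigues: sinθ=0.61407, 1−cosθ=0.21075; R = I + sinθ·[k]× + (1−cosθ)·[k]×²:
    [+0.79175 -0.43802 -0.42576]
    [+0.46858 +0.88266 -0.03671]
    [+0.39188 -0.17044 +0.90409]
t = (0.0935, -0.0331, 0.8719) m
M0: Pc = R·M0+t = (+0.02586, -0.01033, +0.84097); u = 721.3·(+0.02586)/0.84097 + 337.5 = 359.6822, v = 562.3·(-0.01033)/0.84097 + 259.0 = 252.0958
M1: Pc = R·M1+t = (+0.11295, +0.04122, +0.88408); u = 721.3·(+0.11295)/0.88408 + 337.5 = 429.6572, v = 562.3·(+0.04122)/0.88408 + 259.0 = 285.2159
M2: Pc = R·M2+t = (+0.16114, -0.05587, +0.90283); u = 721.3·(+0.16114)/0.90283 + 337.5 = 466.2383, v = 562.3·(-0.05587)/0.90283 + 259.0 = 224.2004
M3: Pc = R·M3+t = (+0.07405, -0.10742, +0.85972); u = 721.3·(+0.07405)/0.85972 + 337.5 = 399.6235, v = 562.3·(-0.10742)/0.85972 + 259.0 = 188.7432

c0=(359.68, 252.10) c1=(429.66, 285.22) c2=(466.24, 224.20) c3=(399.62, 188.74)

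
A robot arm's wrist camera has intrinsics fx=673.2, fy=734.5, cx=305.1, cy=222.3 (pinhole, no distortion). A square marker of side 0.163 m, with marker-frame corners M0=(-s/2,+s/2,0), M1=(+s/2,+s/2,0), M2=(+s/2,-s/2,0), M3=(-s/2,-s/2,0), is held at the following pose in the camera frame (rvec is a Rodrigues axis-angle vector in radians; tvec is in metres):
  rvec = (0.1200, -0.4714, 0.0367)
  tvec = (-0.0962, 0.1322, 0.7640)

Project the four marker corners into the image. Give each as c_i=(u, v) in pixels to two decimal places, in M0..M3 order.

Intrinsics K: fx=673.2, fy=734.5, cx=305.1, cy=222.3
Marker side s = 0.163 m; corners in marker frame (Z=0):
  M0 = (-0.0815, +0.0815, 0)
  M1 = (+0.0815, +0.0815, 0)
  M2 = (+0.0815, -0.0815, 0)
  M3 = (-0.0815, -0.0815, 0)
rvec = (0.1200, -0.4714, 0.0367), |rvec| = θ = 0.48782 rad = 27.950°
Rodrigues: sinθ=0.46870, 1−cosθ=0.11664; R = I + sinθ·[k]× + (1−cosθ)·[k]×²:
    [+0.89042 -0.06299 -0.45077]
    [+0.00753 +0.99228 -0.12378]
    [+0.45508 +0.10682 +0.88402]
t = (-0.0962, 0.1322, 0.7640) m
M0: Pc = R·M0+t = (-0.17390, +0.21246, +0.73562); u = 673.2·(-0.17390)/0.73562 + 305.1 = 145.9529, v = 734.5·(+0.21246)/0.73562 + 222.3 = 434.4345
M1: Pc = R·M1+t = (-0.02876, +0.21368, +0.80979); u = 673.2·(-0.02876)/0.80979 + 305.1 = 281.1873, v = 734.5·(+0.21368)/0.80979 + 222.3 = 416.1165
M2: Pc = R·M2+t = (-0.01850, +0.05194, +0.79238); u = 673.2·(-0.01850)/0.79238 + 305.1 = 289.3848, v = 734.5·(+0.05194)/0.79238 + 222.3 = 270.4486
M3: Pc = R·M3+t = (-0.16364, +0.05072, +0.71821); u = 673.2·(-0.16364)/0.71821 + 305.1 = 151.7186, v = 734.5·(+0.05072)/0.71821 + 222.3 = 274.1657

c0=(145.95, 434.43) c1=(281.19, 416.12) c2=(289.38, 270.45) c3=(151.72, 274.17)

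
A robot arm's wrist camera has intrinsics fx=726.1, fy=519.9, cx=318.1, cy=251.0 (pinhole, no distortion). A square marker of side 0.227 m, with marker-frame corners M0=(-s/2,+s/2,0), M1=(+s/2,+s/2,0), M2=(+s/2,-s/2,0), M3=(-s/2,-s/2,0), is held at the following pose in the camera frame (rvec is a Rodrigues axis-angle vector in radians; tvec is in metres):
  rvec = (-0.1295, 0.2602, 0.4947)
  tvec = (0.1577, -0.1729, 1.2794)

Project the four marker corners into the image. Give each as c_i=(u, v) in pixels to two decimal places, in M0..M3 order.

c0=(321.70, 201.13) c1=(434.51, 241.54) c2=(496.88, 159.55) c3=(382.26, 123.47)

Intrinsics K: fx=726.1, fy=519.9, cx=318.1, cy=251.0
Marker side s = 0.227 m; corners in marker frame (Z=0):
  M0 = (-0.1135, +0.1135, 0)
  M1 = (+0.1135, +0.1135, 0)
  M2 = (+0.1135, -0.1135, 0)
  M3 = (-0.1135, -0.1135, 0)
rvec = (-0.1295, 0.2602, 0.4947), |rvec| = θ = 0.57376 rad = 32.874°
Rodrigues: sinθ=0.54280, 1−cosθ=0.16013; R = I + sinθ·[k]× + (1−cosθ)·[k]×²:
    [+0.84802 -0.48439 +0.21499]
    [+0.45161 +0.87280 +0.18512]
    [-0.27732 -0.05990 +0.95891]
t = (0.1577, -0.1729, 1.2794) m
M0: Pc = R·M0+t = (+0.00647, -0.12510, +1.30408); u = 726.1·(+0.00647)/1.30408 + 318.1 = 321.7030, v = 519.9·(-0.12510)/1.30408 + 251.0 = 201.1280
M1: Pc = R·M1+t = (+0.19897, -0.02258, +1.24113); u = 726.1·(+0.19897)/1.24113 + 318.1 = 434.5053, v = 519.9·(-0.02258)/1.24113 + 251.0 = 241.5415
M2: Pc = R·M2+t = (+0.30893, -0.22070, +1.25472); u = 726.1·(+0.30893)/1.25472 + 318.1 = 496.8753, v = 519.9·(-0.22070)/1.25472 + 251.0 = 159.5499
M3: Pc = R·M3+t = (+0.11643, -0.32322, +1.31767); u = 726.1·(+0.11643)/1.31767 + 318.1 = 382.2572, v = 519.9·(-0.32322)/1.31767 + 251.0 = 123.4705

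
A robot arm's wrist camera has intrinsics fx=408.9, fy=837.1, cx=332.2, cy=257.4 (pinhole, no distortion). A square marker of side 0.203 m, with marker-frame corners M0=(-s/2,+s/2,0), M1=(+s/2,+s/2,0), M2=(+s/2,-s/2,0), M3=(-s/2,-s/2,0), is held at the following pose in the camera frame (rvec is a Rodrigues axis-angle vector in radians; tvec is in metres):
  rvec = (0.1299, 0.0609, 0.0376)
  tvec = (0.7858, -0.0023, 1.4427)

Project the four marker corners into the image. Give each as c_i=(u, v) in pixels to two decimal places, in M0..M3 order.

c0=(522.73, 311.27) c1=(581.38, 316.56) c2=(587.97, 199.38) c3=(528.18, 194.95)

Intrinsics K: fx=408.9, fy=837.1, cx=332.2, cy=257.4
Marker side s = 0.203 m; corners in marker frame (Z=0):
  M0 = (-0.1015, +0.1015, 0)
  M1 = (+0.1015, +0.1015, 0)
  M2 = (+0.1015, -0.1015, 0)
  M3 = (-0.1015, -0.1015, 0)
rvec = (0.1299, 0.0609, 0.0376), |rvec| = θ = 0.14831 rad = 8.498°
Rodrigues: sinθ=0.14777, 1−cosθ=0.01098; R = I + sinθ·[k]× + (1−cosθ)·[k]×²:
    [+0.99744 -0.03351 +0.06311]
    [+0.04141 +0.99087 -0.12828]
    [-0.05824 +0.13057 +0.98973]
t = (0.7858, -0.0023, 1.4427) m
M0: Pc = R·M0+t = (+0.68116, +0.09407, +1.46186); u = 408.9·(+0.68116)/1.46186 + 332.2 = 522.7276, v = 837.1·(+0.09407)/1.46186 + 257.4 = 311.2671
M1: Pc = R·M1+t = (+0.88364, +0.10248, +1.45004); u = 408.9·(+0.88364)/1.45004 + 332.2 = 581.3791, v = 837.1·(+0.10248)/1.45004 + 257.4 = 316.5592
M2: Pc = R·M2+t = (+0.89044, -0.09867, +1.42354); u = 408.9·(+0.89044)/1.42354 + 332.2 = 587.9728, v = 837.1·(-0.09867)/1.42354 + 257.4 = 199.3776
M3: Pc = R·M3+t = (+0.68796, -0.10708, +1.43536); u = 408.9·(+0.68796)/1.43536 + 332.2 = 528.1840, v = 837.1·(-0.10708)/1.43536 + 257.4 = 194.9529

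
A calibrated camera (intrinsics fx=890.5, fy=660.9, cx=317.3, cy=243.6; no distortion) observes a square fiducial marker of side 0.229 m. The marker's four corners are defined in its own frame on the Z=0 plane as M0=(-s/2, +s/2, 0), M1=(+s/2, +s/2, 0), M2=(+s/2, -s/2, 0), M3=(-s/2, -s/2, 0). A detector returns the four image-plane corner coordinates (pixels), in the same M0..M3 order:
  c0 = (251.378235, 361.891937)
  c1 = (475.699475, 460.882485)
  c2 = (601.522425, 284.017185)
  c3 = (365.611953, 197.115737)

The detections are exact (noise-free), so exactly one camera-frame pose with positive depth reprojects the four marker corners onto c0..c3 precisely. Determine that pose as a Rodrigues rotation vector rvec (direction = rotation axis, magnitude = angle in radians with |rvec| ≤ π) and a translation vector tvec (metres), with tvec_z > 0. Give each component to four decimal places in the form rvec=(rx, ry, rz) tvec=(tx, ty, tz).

rvec=(-0.0279, 0.2688, 0.4765) tvec=(0.0895, 0.0962, 0.7847)

Intrinsics K: fx=890.5, fy=660.9, cx=317.3, cy=243.6
Marker side s = 0.229 m; corners in marker frame (Z=0):
  M0 = (-0.1145, +0.1145, 0)
  M1 = (+0.1145, +0.1145, 0)
  M2 = (+0.1145, -0.1145, 0)
  M3 = (-0.1145, -0.1145, 0)
Detected image corners:
  c0 = (251.378235, 361.891937) px
  c1 = (475.699475, 460.882485) px
  c2 = (601.522425, 284.017185) px
  c3 = (365.611953, 197.115737) px
Planar DLT: solve 8×8 A·h = b for H (H[2,2]=1):
  H  [+863.30200 -503.79832 +418.83941]
  H  [+297.16166 +759.84467 +324.64729]
  H  [-0.33393 +0.04574 +1.00000]
B = K⁻¹H; ‖b₁‖=1.274450, ‖b₂‖=1.274450; λ = 2/(‖b₁‖+‖b₂‖) = 0.784652, sign → tz>0 ⇒ λ=+0.784652
r₁ = λ·B[:,0] = (+0.85405,+0.44938,-0.26202); r₂ = λ·B[:,1] = (-0.45670,+0.88889,+0.03589)
r₃ = r₁×r₂ = (+0.24904,+0.08901,+0.96439); SVD([r₁ r₂ r₃]) → R = UVᵀ:
  R  [+0.85405 -0.45670 +0.24904]
  R  [+0.44938 +0.88889 +0.08901]
  R  [-0.26202 +0.03589 +0.96439]
t = (+0.08947, +0.09622, +0.78465) m
tr R = 2.707338; θ = arccos((tr R − 1)/2) = 0.547807 rad = 31.387°
axis k = ((R−Rᵀ)₃₂, (R−Rᵀ)₁₃, (R−Rᵀ)₂₁) / (2 sinθ) = (-0.050994, +0.490634, +0.869872)
rvec = θ·k = (-0.027935, +0.268772, +0.476522)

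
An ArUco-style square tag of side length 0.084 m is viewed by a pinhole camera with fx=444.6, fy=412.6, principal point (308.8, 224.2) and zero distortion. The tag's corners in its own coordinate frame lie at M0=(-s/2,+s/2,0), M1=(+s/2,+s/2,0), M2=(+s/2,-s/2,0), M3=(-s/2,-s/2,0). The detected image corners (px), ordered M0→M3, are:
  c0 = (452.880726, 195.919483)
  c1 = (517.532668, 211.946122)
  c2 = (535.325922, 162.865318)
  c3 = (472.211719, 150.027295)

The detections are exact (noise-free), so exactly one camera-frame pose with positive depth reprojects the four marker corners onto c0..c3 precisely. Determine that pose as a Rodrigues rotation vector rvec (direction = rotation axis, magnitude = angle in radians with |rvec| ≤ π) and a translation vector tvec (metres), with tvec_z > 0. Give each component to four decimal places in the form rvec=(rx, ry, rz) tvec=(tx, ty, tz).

Intrinsics K: fx=444.6, fy=412.6, cx=308.8, cy=224.2
Marker side s = 0.084 m; corners in marker frame (Z=0):
  M0 = (-0.0420, +0.0420, 0)
  M1 = (+0.0420, +0.0420, 0)
  M2 = (+0.0420, -0.0420, 0)
  M3 = (-0.0420, -0.0420, 0)
Detected image corners:
  c0 = (452.880726, 195.919483) px
  c1 = (517.532668, 211.946122) px
  c2 = (535.325922, 162.865318) px
  c3 = (472.211719, 150.027295) px
Planar DLT: solve 8×8 A·h = b for H (H[2,2]=1):
  H  [+436.69301 -456.96745 +493.79557]
  H  [+53.50147 +478.89156 +179.51579]
  H  [-0.65449 -0.47673 +1.00000]
B = K⁻¹H; ‖b₁‖=1.651744, ‖b₂‖=1.651744; λ = 2/(‖b₁‖+‖b₂‖) = 0.605421, sign → tz>0 ⇒ λ=+0.605421
r₁ = λ·B[:,0] = (+0.86987,+0.29382,-0.39624); r₂ = λ·B[:,1] = (-0.42180,+0.85953,-0.28862)
r₃ = r₁×r₂ = (+0.25578,+0.41820,+0.87160); SVD([r₁ r₂ r₃]) → R = UVᵀ:
  R  [+0.86987 -0.42180 +0.25578]
  R  [+0.29382 +0.85953 +0.41820]
  R  [-0.39624 -0.28862 +0.87160]
t = (+0.25191, -0.06557, +0.60542) m
tr R = 2.600993; θ = arccos((tr R − 1)/2) = 0.642673 rad = 36.822°
axis k = ((R−Rᵀ)₃₂, (R−Rᵀ)₁₃, (R−Rᵀ)₂₁) / (2 sinθ) = (-0.589668, +0.543949, +0.597002)
rvec = θ·k = (-0.378964, +0.349581, +0.383677)

rvec=(-0.3790, 0.3496, 0.3837) tvec=(0.2519, -0.0656, 0.6054)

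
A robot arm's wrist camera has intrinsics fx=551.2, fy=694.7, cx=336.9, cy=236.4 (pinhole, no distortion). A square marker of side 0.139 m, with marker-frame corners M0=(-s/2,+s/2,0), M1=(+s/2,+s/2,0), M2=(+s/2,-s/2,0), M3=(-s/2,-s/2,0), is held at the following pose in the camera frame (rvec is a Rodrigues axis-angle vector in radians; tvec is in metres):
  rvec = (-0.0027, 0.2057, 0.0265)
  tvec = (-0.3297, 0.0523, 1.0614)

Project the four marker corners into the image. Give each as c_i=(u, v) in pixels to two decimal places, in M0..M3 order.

c0=(132.14, 313.88) c1=(198.19, 318.38) c2=(200.13, 226.21) c3=(134.04, 224.14)

Intrinsics K: fx=551.2, fy=694.7, cx=336.9, cy=236.4
Marker side s = 0.139 m; corners in marker frame (Z=0):
  M0 = (-0.0695, +0.0695, 0)
  M1 = (+0.0695, +0.0695, 0)
  M2 = (+0.0695, -0.0695, 0)
  M3 = (-0.0695, -0.0695, 0)
rvec = (-0.0027, 0.2057, 0.0265), |rvec| = θ = 0.20742 rad = 11.884°
Rodrigues: sinθ=0.20593, 1−cosθ=0.02143; R = I + sinθ·[k]× + (1−cosθ)·[k]×²:
    [+0.97857 -0.02659 +0.20419]
    [+0.02603 +0.99965 +0.00540]
    [-0.20426 +0.00004 +0.97892]
t = (-0.3297, 0.0523, 1.0614) m
M0: Pc = R·M0+t = (-0.39956, +0.11997, +1.07560); u = 551.2·(-0.39956)/1.07560 + 336.9 = 132.1428, v = 694.7·(+0.11997)/1.07560 + 236.4 = 313.8828
M1: Pc = R·M1+t = (-0.26354, +0.12358, +1.04721); u = 551.2·(-0.26354)/1.04721 + 336.9 = 198.1864, v = 694.7·(+0.12358)/1.04721 + 236.4 = 318.3842
M2: Pc = R·M2+t = (-0.25984, -0.01537, +1.04720); u = 551.2·(-0.25984)/1.04720 + 336.9 = 200.1310, v = 694.7·(-0.01537)/1.04720 + 236.4 = 226.2063
M3: Pc = R·M3+t = (-0.39586, -0.01898, +1.07559); u = 551.2·(-0.39586)/1.07559 + 336.9 = 134.0357, v = 694.7·(-0.01898)/1.07559 + 236.4 = 224.1382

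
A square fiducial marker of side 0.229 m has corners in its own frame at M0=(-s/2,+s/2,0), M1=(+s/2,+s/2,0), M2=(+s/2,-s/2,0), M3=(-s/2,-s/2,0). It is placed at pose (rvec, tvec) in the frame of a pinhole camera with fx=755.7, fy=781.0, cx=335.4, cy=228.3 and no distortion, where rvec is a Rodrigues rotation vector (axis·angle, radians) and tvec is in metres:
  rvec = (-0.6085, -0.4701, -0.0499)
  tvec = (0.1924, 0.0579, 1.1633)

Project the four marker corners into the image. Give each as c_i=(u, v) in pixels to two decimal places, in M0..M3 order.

c0=(415.06, 333.55) c1=(542.36, 338.48) c2=(497.75, 212.45) c3=(380.00, 197.24)

Intrinsics K: fx=755.7, fy=781.0, cx=335.4, cy=228.3
Marker side s = 0.229 m; corners in marker frame (Z=0):
  M0 = (-0.1145, +0.1145, 0)
  M1 = (+0.1145, +0.1145, 0)
  M2 = (+0.1145, -0.1145, 0)
  M3 = (-0.1145, -0.1145, 0)
rvec = (-0.6085, -0.4701, -0.0499), |rvec| = θ = 0.77056 rad = 44.150°
Rodrigues: sinθ=0.69653, 1−cosθ=0.28248; R = I + sinθ·[k]× + (1−cosθ)·[k]×²:
    [+0.89368 +0.18120 -0.41050]
    [+0.09098 +0.82266 +0.56121]
    [+0.43939 -0.53889 +0.71871]
t = (0.1924, 0.0579, 1.1633) m
M0: Pc = R·M0+t = (+0.11082, +0.14168, +1.05129); u = 755.7·(+0.11082)/1.05129 + 335.4 = 415.0616, v = 781.0·(+0.14168)/1.05129 + 228.3 = 333.5516
M1: Pc = R·M1+t = (+0.31547, +0.16251, +1.15191); u = 755.7·(+0.31547)/1.15191 + 335.4 = 542.3638, v = 781.0·(+0.16251)/1.15191 + 228.3 = 338.4842
M2: Pc = R·M2+t = (+0.27398, -0.02588, +1.27531); u = 755.7·(+0.27398)/1.27531 + 335.4 = 497.7494, v = 781.0·(-0.02588)/1.27531 + 228.3 = 212.4529
M3: Pc = R·M3+t = (+0.06933, -0.04671, +1.17469); u = 755.7·(+0.06933)/1.17469 + 335.4 = 379.9992, v = 781.0·(-0.04671)/1.17469 + 228.3 = 197.2432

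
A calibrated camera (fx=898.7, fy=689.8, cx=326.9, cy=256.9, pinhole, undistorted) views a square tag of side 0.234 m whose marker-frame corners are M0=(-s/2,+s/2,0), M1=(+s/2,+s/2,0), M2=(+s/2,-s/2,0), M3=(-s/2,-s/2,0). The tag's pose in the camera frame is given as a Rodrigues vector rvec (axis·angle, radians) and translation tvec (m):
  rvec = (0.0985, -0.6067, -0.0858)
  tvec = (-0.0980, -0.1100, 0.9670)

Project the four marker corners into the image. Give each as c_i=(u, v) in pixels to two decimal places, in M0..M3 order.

c0=(142.47, 271.10) c1=(330.12, 252.45) c2=(319.59, 95.28) c3=(124.56, 91.11)

Intrinsics K: fx=898.7, fy=689.8, cx=326.9, cy=256.9
Marker side s = 0.234 m; corners in marker frame (Z=0):
  M0 = (-0.1170, +0.1170, 0)
  M1 = (+0.1170, +0.1170, 0)
  M2 = (+0.1170, -0.1170, 0)
  M3 = (-0.1170, -0.1170, 0)
rvec = (0.0985, -0.6067, -0.0858), |rvec| = θ = 0.62060 rad = 35.558°
Rodrigues: sinθ=0.58153, 1−cosθ=0.18647; R = I + sinθ·[k]× + (1−cosθ)·[k]×²:
    [+0.81823 +0.05146 -0.57259]
    [-0.10933 +0.99174 -0.06710]
    [+0.56441 +0.11750 +0.81709]
t = (-0.0980, -0.1100, 0.9670) m
M0: Pc = R·M0+t = (-0.18771, +0.01883, +0.91471); u = 898.7·(-0.18771)/0.91471 + 326.9 = 142.4749, v = 689.8·(+0.01883)/0.91471 + 256.9 = 271.0963
M1: Pc = R·M1+t = (+0.00375, -0.00676, +1.04678); u = 898.7·(+0.00375)/1.04678 + 326.9 = 330.1226, v = 689.8·(-0.00676)/1.04678 + 256.9 = 252.4465
M2: Pc = R·M2+t = (-0.00829, -0.23883, +1.01929); u = 898.7·(-0.00829)/1.01929 + 326.9 = 319.5916, v = 689.8·(-0.23883)/1.01929 + 256.9 = 95.2759
M3: Pc = R·M3+t = (-0.19975, -0.21324, +0.88722); u = 898.7·(-0.19975)/0.88722 + 326.9 = 124.5610, v = 689.8·(-0.21324)/0.88722 + 256.9 = 91.1072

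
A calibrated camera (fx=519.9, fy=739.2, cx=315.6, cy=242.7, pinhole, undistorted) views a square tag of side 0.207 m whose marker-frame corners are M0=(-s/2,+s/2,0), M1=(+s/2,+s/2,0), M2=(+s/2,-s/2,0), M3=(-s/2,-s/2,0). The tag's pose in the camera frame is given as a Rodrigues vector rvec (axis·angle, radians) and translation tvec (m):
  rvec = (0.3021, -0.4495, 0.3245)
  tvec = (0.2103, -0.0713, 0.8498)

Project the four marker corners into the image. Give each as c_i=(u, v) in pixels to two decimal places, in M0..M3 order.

Intrinsics K: fx=519.9, fy=739.2, cx=315.6, cy=242.7
Marker side s = 0.207 m; corners in marker frame (Z=0):
  M0 = (-0.1035, +0.1035, 0)
  M1 = (+0.1035, +0.1035, 0)
  M2 = (+0.1035, -0.1035, 0)
  M3 = (-0.1035, -0.1035, 0)
rvec = (0.3021, -0.4495, 0.3245), |rvec| = θ = 0.63136 rad = 36.174°
Rodrigues: sinθ=0.59024, 1−cosθ=0.19277; R = I + sinθ·[k]× + (1−cosθ)·[k]×²:
    [+0.85136 -0.36904 -0.37282]
    [+0.23770 +0.90494 -0.35297]
    [+0.46764 +0.21189 +0.85815]
t = (0.2103, -0.0713, 0.8498) m
M0: Pc = R·M0+t = (+0.08399, -0.00224, +0.82333); u = 519.9·(+0.08399)/0.82333 + 315.6 = 368.6354, v = 739.2·(-0.00224)/0.82333 + 242.7 = 240.6886
M1: Pc = R·M1+t = (+0.26022, +0.04696, +0.92013); u = 519.9·(+0.26022)/0.92013 + 315.6 = 462.6320, v = 739.2·(+0.04696)/0.92013 + 242.7 = 280.4282
M2: Pc = R·M2+t = (+0.33661, -0.14036, +0.87627); u = 519.9·(+0.33661)/0.87627 + 315.6 = 515.3150, v = 739.2·(-0.14036)/0.87627 + 242.7 = 124.2960
M3: Pc = R·M3+t = (+0.16038, -0.18956, +0.77947); u = 519.9·(+0.16038)/0.77947 + 315.6 = 422.5719, v = 739.2·(-0.18956)/0.77947 + 242.7 = 62.9306

c0=(368.64, 240.69) c1=(462.63, 280.43) c2=(515.32, 124.30) c3=(422.57, 62.93)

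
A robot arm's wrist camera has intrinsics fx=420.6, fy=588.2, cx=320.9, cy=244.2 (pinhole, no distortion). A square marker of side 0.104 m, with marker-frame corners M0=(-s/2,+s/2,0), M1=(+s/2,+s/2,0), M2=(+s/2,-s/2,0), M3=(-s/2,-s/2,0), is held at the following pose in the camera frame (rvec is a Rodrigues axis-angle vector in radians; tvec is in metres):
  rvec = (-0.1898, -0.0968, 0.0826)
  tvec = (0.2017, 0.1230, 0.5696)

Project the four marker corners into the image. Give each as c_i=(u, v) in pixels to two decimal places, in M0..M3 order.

c0=(431.79, 423.47) c1=(506.90, 430.42) c2=(505.98, 321.57) c3=(433.47, 313.12)

Intrinsics K: fx=420.6, fy=588.2, cx=320.9, cy=244.2
Marker side s = 0.104 m; corners in marker frame (Z=0):
  M0 = (-0.0520, +0.0520, 0)
  M1 = (+0.0520, +0.0520, 0)
  M2 = (+0.0520, -0.0520, 0)
  M3 = (-0.0520, -0.0520, 0)
rvec = (-0.1898, -0.0968, 0.0826), |rvec| = θ = 0.22851 rad = 13.093°
Rodrigues: sinθ=0.22653, 1−cosθ=0.02600; R = I + sinθ·[k]× + (1−cosθ)·[k]×²:
    [+0.99194 -0.07274 -0.10376]
    [+0.09103 +0.97867 +0.18417]
    [+0.08816 -0.19213 +0.97740]
t = (0.2017, 0.1230, 0.5696) m
M0: Pc = R·M0+t = (+0.14634, +0.16916, +0.55503); u = 420.6·(+0.14634)/0.55503 + 320.9 = 431.7946, v = 588.2·(+0.16916)/0.55503 + 244.2 = 423.4682
M1: Pc = R·M1+t = (+0.24950, +0.17862, +0.56419); u = 420.6·(+0.24950)/0.56419 + 320.9 = 506.8985, v = 588.2·(+0.17862)/0.56419 + 244.2 = 430.4250
M2: Pc = R·M2+t = (+0.25706, +0.07684, +0.58417); u = 420.6·(+0.25706)/0.58417 + 320.9 = 505.9828, v = 588.2·(+0.07684)/0.58417 + 244.2 = 321.5722
M3: Pc = R·M3+t = (+0.15390, +0.06738, +0.57501); u = 420.6·(+0.15390)/0.57501 + 320.9 = 433.4743, v = 588.2·(+0.06738)/0.57501 + 244.2 = 313.1215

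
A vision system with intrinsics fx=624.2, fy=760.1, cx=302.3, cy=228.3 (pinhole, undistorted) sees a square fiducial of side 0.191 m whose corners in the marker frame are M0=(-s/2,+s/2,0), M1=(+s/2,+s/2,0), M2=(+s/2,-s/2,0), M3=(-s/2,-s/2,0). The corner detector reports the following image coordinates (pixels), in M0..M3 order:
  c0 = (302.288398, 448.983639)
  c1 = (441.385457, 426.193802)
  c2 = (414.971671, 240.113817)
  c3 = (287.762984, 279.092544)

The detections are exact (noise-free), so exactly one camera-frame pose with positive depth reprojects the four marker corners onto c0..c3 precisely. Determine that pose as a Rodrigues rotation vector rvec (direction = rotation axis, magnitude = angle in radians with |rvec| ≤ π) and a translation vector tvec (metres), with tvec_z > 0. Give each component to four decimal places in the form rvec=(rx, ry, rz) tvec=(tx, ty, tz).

Intrinsics K: fx=624.2, fy=760.1, cx=302.3, cy=228.3
Marker side s = 0.191 m; corners in marker frame (Z=0):
  M0 = (-0.0955, +0.0955, 0)
  M1 = (+0.0955, +0.0955, 0)
  M2 = (+0.0955, -0.0955, 0)
  M3 = (-0.0955, -0.0955, 0)
Detected image corners:
  c0 = (302.288398, 448.983639) px
  c1 = (441.385457, 426.193802) px
  c2 = (414.971671, 240.113817) px
  c3 = (287.762984, 279.092544) px
Planar DLT: solve 8×8 A·h = b for H (H[2,2]=1):
  H  [+499.70095 -33.29873 +357.77537]
  H  [-352.48486 +795.80283 +346.13293]
  H  [-0.54284 -0.38400 +1.00000]
B = K⁻¹H; ‖b₁‖=1.231263, ‖b₂‖=1.231263; λ = 2/(‖b₁‖+‖b₂‖) = 0.812174, sign → tz>0 ⇒ λ=+0.812174
r₁ = λ·B[:,0] = (+0.86370,-0.24421,-0.44088); r₂ = λ·B[:,1] = (+0.10772,+0.94400,-0.31188)
r₃ = r₁×r₂ = (+0.49236,+0.22188,+0.84164); SVD([r₁ r₂ r₃]) → R = UVᵀ:
  R  [+0.86370 +0.10772 +0.49236]
  R  [-0.24421 +0.94400 +0.22188]
  R  [-0.44088 -0.31188 +0.84164]
t = (+0.07218, +0.12591, +0.81217) m
tr R = 2.649338; θ = arccos((tr R − 1)/2) = 0.601180 rad = 34.445°
axis k = ((R−Rᵀ)₃₂, (R−Rᵀ)₁₃, (R−Rᵀ)₂₁) / (2 sinθ) = (-0.471836, +0.824977, -0.311101)
rvec = θ·k = (-0.283658, +0.495959, -0.187028)

rvec=(-0.2837, 0.4960, -0.1870) tvec=(0.0722, 0.1259, 0.8122)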